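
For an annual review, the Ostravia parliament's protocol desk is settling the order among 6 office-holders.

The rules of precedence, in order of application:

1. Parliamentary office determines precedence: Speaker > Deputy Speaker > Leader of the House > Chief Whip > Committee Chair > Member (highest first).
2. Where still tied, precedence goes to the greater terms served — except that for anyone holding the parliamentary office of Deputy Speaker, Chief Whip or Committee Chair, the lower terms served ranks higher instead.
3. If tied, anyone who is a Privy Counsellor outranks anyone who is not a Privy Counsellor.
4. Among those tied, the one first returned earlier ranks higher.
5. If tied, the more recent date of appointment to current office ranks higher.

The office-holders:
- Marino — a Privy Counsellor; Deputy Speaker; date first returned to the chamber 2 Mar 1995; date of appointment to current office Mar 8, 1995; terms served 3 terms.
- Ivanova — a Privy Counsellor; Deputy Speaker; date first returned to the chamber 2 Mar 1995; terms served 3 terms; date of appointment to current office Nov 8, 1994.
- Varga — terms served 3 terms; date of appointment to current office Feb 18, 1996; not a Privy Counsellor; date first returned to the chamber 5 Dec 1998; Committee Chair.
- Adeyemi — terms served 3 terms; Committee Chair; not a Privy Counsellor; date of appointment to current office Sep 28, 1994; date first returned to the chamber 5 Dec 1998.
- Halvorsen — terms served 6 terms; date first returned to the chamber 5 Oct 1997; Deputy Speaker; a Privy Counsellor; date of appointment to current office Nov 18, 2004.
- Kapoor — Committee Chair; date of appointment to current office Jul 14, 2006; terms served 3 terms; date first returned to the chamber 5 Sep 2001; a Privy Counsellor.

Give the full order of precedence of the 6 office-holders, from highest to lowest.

By parliamentary office: Marino, Ivanova and Halvorsen (Deputy Speaker); then Kapoor, Varga and Adeyemi (Committee Chair).
Among Marino, Ivanova and Halvorsen, by terms served (lower first) (reversed rule for this group): Marino and Ivanova (3 terms) before Halvorsen (6 terms).
Marino and Ivanova are each a Privy Counsellor, so the next rule applies.
Marino and Ivanova both have date first returned to the chamber 2 Mar 1995, so the next rule applies.
Among Marino and Ivanova, by date of appointment to current office (later first): Marino (Mar 8, 1995) before Ivanova (Nov 8, 1994).
Kapoor, Varga and Adeyemi all have terms served 3 terms, so the next rule applies.
Among Kapoor, Varga and Adeyemi, a Privy Counsellor before not a Privy Counsellor: Kapoor (a Privy Counsellor) before Varga and Adeyemi (not a Privy Counsellor).
Varga and Adeyemi both have date first returned to the chamber 5 Dec 1998, so the next rule applies.
Among Varga and Adeyemi, by date of appointment to current office (later first): Varga (Feb 18, 1996) before Adeyemi (Sep 28, 1994).
Full order: Marino, Ivanova, Halvorsen, Kapoor, Varga, Adeyemi.

Marino, Ivanova, Halvorsen, Kapoor, Varga, Adeyemi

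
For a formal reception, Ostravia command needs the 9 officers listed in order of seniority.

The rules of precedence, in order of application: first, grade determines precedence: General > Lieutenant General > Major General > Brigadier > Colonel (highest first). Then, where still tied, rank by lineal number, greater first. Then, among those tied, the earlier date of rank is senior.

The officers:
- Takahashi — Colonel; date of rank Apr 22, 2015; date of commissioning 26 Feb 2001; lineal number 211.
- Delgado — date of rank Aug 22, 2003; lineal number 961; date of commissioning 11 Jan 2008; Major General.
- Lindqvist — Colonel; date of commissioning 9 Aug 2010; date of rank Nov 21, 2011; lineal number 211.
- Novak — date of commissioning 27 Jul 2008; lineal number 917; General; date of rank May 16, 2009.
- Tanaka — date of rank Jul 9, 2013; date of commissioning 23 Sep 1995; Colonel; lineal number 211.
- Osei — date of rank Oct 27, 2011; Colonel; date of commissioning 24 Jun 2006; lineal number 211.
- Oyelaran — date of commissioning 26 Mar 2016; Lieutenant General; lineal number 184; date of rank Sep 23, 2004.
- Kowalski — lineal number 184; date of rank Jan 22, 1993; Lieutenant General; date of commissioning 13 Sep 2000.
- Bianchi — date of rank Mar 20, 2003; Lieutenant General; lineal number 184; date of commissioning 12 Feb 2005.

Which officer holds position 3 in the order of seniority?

Bianchi

By grade: Novak (General); then Kowalski, Bianchi and Oyelaran (Lieutenant General); then Delgado (Major General); then Osei, Lindqvist, Tanaka and Takahashi (Colonel).
Kowalski, Bianchi and Oyelaran all have lineal number 184, so the next rule applies.
Among Kowalski, Bianchi and Oyelaran, by date of rank (earlier first): Kowalski (Jan 22, 1993) before Bianchi (Mar 20, 2003) before Oyelaran (Sep 23, 2004).
Osei, Lindqvist, Tanaka and Takahashi all have lineal number 211, so the next rule applies.
Among Osei, Lindqvist, Tanaka and Takahashi, by date of rank (earlier first): Osei (Oct 27, 2011) before Lindqvist (Nov 21, 2011) before Tanaka (Jul 9, 2013) before Takahashi (Apr 22, 2015).
Order: Novak, Kowalski, Bianchi, Oyelaran, Delgado, Osei, Lindqvist, Tanaka, Takahashi.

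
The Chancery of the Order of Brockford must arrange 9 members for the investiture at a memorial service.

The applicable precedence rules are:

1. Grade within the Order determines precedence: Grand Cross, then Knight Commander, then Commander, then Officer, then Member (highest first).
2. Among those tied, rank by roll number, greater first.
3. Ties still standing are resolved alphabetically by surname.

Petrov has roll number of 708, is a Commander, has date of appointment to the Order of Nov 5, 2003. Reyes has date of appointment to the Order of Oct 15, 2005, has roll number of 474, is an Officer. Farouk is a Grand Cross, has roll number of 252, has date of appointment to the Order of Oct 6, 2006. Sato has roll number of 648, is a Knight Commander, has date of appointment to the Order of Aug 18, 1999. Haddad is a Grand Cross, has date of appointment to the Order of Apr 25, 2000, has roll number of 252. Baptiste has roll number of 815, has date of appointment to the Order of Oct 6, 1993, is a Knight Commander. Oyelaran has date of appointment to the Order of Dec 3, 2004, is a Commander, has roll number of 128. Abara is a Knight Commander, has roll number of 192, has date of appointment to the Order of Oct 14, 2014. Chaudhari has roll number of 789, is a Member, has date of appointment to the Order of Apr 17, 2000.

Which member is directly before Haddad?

By grade within the Order: Farouk and Haddad (Grand Cross); then Baptiste, Sato and Abara (Knight Commander); then Petrov and Oyelaran (Commander); then Reyes (Officer); then Chaudhari (Member).
Farouk and Haddad both have roll number 252, so the next rule applies.
Among Farouk and Haddad, alphabetically by surname: Farouk before Haddad.
Among Baptiste, Sato and Abara, by roll number (higher first): Baptiste (815) before Sato (648) before Abara (192).
Among Petrov and Oyelaran, by roll number (higher first): Petrov (708) before Oyelaran (128).
Order: Farouk, Haddad, Baptiste, Sato, Abara, Petrov, Oyelaran, Reyes, Chaudhari.

Farouk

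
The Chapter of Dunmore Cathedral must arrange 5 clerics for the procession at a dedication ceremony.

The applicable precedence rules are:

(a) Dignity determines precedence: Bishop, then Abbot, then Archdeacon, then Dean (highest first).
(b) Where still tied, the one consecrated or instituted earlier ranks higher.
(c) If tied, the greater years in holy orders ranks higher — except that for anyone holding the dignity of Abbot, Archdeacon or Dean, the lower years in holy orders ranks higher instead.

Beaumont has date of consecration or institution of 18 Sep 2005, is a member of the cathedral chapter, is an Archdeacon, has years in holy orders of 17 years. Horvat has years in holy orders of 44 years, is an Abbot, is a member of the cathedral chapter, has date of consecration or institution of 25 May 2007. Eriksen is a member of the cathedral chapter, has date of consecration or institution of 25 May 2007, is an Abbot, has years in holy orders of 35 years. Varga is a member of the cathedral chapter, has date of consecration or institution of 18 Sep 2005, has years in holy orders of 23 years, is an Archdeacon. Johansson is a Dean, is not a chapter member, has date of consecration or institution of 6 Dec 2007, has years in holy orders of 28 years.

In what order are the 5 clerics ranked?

Eriksen, Horvat, Beaumont, Varga, Johansson

By dignity: Eriksen and Horvat (Abbot); then Beaumont and Varga (Archdeacon); then Johansson (Dean).
Eriksen and Horvat both have date of consecration or institution 25 May 2007, so the next rule applies.
Among Eriksen and Horvat, by years in holy orders (lower first) (reversed rule for this group): Eriksen (35 years) before Horvat (44 years).
Beaumont and Varga both have date of consecration or institution 18 Sep 2005, so the next rule applies.
Among Beaumont and Varga, by years in holy orders (lower first) (reversed rule for this group): Beaumont (17 years) before Varga (23 years).
Full order: Eriksen, Horvat, Beaumont, Varga, Johansson.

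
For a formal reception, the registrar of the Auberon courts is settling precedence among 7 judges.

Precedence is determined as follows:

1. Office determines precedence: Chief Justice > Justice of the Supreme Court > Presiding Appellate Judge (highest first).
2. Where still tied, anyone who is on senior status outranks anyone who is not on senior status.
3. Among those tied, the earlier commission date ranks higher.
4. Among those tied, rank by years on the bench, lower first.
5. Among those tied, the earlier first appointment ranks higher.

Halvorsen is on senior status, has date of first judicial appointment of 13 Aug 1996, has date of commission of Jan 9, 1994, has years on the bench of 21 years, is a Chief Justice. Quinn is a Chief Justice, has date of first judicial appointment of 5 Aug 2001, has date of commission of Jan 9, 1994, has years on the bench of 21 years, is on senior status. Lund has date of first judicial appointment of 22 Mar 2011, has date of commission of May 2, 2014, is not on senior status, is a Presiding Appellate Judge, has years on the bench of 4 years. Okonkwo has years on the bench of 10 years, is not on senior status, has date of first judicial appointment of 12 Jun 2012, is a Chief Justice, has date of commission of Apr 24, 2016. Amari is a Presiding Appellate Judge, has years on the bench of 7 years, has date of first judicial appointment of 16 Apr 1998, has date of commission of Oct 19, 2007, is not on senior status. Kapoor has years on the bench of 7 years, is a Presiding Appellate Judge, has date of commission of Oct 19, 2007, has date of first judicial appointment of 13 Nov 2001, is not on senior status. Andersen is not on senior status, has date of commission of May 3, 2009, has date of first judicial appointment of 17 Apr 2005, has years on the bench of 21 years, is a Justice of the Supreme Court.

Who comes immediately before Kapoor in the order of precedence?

By office: Halvorsen, Quinn and Okonkwo (Chief Justice); then Andersen (Justice of the Supreme Court); then Amari, Kapoor and Lund (Presiding Appellate Judge).
Among Halvorsen, Quinn and Okonkwo, on senior status before not on senior status: Halvorsen and Quinn (on senior status) before Okonkwo (not on senior status).
Halvorsen and Quinn both have date of commission Jan 9, 1994, so the next rule applies.
Halvorsen and Quinn both have years on the bench 21 years, so the next rule applies.
Among Halvorsen and Quinn, by date of first judicial appointment (earlier first): Halvorsen (13 Aug 1996) before Quinn (5 Aug 2001).
Amari, Kapoor and Lund are each not on senior status, so the next rule applies.
Among Amari, Kapoor and Lund, by date of commission (earlier first): Amari and Kapoor (Oct 19, 2007) before Lund (May 2, 2014).
Amari and Kapoor both have years on the bench 7 years, so the next rule applies.
Among Amari and Kapoor, by date of first judicial appointment (earlier first): Amari (16 Apr 1998) before Kapoor (13 Nov 2001).
Order: Halvorsen, Quinn, Okonkwo, Andersen, Amari, Kapoor, Lund.

Amari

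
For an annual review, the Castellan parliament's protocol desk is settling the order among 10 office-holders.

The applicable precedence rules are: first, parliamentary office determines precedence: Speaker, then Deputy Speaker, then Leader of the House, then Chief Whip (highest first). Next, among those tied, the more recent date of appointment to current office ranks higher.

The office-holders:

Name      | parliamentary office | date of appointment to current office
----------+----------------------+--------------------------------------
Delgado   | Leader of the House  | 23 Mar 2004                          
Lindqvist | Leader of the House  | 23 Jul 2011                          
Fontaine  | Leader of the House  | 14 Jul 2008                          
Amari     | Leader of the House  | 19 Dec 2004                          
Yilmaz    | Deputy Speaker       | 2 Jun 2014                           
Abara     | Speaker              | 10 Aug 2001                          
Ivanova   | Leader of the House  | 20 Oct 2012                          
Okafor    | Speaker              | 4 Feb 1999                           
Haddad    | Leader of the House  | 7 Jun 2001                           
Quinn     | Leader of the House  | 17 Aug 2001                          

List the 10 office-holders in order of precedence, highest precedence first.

Abara, Okafor, Yilmaz, Ivanova, Lindqvist, Fontaine, Amari, Delgado, Quinn, Haddad

By parliamentary office: Abara and Okafor (Speaker); then Yilmaz (Deputy Speaker); then Ivanova, Lindqvist, Fontaine, Amari, Delgado, Quinn and Haddad (Leader of the House).
Among Abara and Okafor, by date of appointment to current office (later first): Abara (10 Aug 2001) before Okafor (4 Feb 1999).
Among Ivanova, Lindqvist, Fontaine, Amari, Delgado, Quinn and Haddad, by date of appointment to current office (later first): Ivanova (20 Oct 2012) before Lindqvist (23 Jul 2011) before Fontaine (14 Jul 2008) before Amari (19 Dec 2004) before Delgado (23 Mar 2004) before Quinn (17 Aug 2001) before Haddad (7 Jun 2001).
Full order: Abara, Okafor, Yilmaz, Ivanova, Lindqvist, Fontaine, Amari, Delgado, Quinn, Haddad.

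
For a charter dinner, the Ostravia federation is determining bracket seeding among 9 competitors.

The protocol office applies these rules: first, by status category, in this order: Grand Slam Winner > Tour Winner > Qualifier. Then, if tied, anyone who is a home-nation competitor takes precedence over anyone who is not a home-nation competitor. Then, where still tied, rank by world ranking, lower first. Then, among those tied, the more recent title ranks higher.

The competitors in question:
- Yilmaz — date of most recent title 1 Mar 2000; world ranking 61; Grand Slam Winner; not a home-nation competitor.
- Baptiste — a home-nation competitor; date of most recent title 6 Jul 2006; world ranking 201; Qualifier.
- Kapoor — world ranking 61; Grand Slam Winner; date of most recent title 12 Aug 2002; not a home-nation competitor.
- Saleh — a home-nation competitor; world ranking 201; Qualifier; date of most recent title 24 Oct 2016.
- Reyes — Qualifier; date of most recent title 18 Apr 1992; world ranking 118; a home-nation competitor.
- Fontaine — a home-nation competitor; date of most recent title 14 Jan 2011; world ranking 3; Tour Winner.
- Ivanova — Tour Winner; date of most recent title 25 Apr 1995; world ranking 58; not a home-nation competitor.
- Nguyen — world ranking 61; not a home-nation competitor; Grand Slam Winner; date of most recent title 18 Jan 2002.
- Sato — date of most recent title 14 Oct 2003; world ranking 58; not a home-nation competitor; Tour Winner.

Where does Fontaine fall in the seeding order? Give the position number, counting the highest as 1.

4

By status category: Kapoor, Nguyen and Yilmaz (Grand Slam Winner); then Fontaine, Sato and Ivanova (Tour Winner); then Reyes, Saleh and Baptiste (Qualifier).
Kapoor, Nguyen and Yilmaz are each not a home-nation competitor, so the next rule applies.
Kapoor, Nguyen and Yilmaz all have world ranking 61, so the next rule applies.
Among Kapoor, Nguyen and Yilmaz, by date of most recent title (later first): Kapoor (12 Aug 2002) before Nguyen (18 Jan 2002) before Yilmaz (1 Mar 2000).
Among Fontaine, Sato and Ivanova, a home-nation competitor before not a home-nation competitor: Fontaine (a home-nation competitor) before Sato and Ivanova (not a home-nation competitor).
Sato and Ivanova both have world ranking 58, so the next rule applies.
Among Sato and Ivanova, by date of most recent title (later first): Sato (14 Oct 2003) before Ivanova (25 Apr 1995).
Reyes, Saleh and Baptiste are each a home-nation competitor, so the next rule applies.
Among Reyes, Saleh and Baptiste, by world ranking (lower first): Reyes (118) before Saleh and Baptiste (201).
Among Saleh and Baptiste, by date of most recent title (later first): Saleh (24 Oct 2016) before Baptiste (6 Jul 2006).
Order: Kapoor, Nguyen, Yilmaz, Fontaine, Sato, Ivanova, Reyes, Saleh, Baptiste. So position 4.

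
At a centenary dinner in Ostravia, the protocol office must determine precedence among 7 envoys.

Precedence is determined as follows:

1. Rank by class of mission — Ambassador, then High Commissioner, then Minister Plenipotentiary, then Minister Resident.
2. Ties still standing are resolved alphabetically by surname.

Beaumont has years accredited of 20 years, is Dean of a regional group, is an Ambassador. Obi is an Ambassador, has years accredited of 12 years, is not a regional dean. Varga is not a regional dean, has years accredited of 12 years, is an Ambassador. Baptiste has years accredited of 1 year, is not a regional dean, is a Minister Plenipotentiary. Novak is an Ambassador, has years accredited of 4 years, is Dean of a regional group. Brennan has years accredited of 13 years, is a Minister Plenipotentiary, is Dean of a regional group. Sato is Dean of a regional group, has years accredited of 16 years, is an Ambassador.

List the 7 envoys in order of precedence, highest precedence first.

By class of mission: Beaumont, Novak, Obi, Sato and Varga (Ambassador); then Baptiste and Brennan (Minister Plenipotentiary).
Among Beaumont, Novak, Obi, Sato and Varga, alphabetically by surname: Beaumont before Novak before Obi before Sato before Varga.
Among Baptiste and Brennan, alphabetically by surname: Baptiste before Brennan.
Full order: Beaumont, Novak, Obi, Sato, Varga, Baptiste, Brennan.

Beaumont, Novak, Obi, Sato, Varga, Baptiste, Brennan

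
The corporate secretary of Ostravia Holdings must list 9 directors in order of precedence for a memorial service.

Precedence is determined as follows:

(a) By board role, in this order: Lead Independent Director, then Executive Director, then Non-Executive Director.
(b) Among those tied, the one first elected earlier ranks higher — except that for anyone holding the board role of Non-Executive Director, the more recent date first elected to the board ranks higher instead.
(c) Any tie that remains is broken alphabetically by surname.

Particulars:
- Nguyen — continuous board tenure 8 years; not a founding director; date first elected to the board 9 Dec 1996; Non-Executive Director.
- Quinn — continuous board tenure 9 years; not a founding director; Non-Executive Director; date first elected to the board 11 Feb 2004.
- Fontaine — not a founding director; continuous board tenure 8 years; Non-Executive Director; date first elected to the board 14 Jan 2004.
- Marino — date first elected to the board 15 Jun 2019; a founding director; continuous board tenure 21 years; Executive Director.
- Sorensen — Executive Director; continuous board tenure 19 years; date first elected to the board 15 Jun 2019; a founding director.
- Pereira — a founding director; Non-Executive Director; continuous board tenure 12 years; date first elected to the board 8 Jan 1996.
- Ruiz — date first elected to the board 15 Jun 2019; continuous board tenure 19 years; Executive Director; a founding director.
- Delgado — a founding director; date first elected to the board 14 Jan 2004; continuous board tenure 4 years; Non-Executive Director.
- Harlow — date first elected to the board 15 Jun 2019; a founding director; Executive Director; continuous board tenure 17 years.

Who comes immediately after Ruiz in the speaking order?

Sorensen

By board role: Harlow, Marino, Ruiz and Sorensen (Executive Director); then Quinn, Delgado, Fontaine, Nguyen and Pereira (Non-Executive Director).
Harlow, Marino, Ruiz and Sorensen all have date first elected to the board 15 Jun 2019, so the next rule applies.
Among Harlow, Marino, Ruiz and Sorensen, alphabetically by surname: Harlow before Marino before Ruiz before Sorensen.
Among Quinn, Delgado, Fontaine, Nguyen and Pereira, by date first elected to the board (later first) (reversed rule for this group): Quinn (11 Feb 2004) before Delgado and Fontaine (14 Jan 2004) before Nguyen (9 Dec 1996) before Pereira (8 Jan 1996).
Among Delgado and Fontaine, alphabetically by surname: Delgado before Fontaine.
Order: Harlow, Marino, Ruiz, Sorensen, Quinn, Delgado, Fontaine, Nguyen, Pereira.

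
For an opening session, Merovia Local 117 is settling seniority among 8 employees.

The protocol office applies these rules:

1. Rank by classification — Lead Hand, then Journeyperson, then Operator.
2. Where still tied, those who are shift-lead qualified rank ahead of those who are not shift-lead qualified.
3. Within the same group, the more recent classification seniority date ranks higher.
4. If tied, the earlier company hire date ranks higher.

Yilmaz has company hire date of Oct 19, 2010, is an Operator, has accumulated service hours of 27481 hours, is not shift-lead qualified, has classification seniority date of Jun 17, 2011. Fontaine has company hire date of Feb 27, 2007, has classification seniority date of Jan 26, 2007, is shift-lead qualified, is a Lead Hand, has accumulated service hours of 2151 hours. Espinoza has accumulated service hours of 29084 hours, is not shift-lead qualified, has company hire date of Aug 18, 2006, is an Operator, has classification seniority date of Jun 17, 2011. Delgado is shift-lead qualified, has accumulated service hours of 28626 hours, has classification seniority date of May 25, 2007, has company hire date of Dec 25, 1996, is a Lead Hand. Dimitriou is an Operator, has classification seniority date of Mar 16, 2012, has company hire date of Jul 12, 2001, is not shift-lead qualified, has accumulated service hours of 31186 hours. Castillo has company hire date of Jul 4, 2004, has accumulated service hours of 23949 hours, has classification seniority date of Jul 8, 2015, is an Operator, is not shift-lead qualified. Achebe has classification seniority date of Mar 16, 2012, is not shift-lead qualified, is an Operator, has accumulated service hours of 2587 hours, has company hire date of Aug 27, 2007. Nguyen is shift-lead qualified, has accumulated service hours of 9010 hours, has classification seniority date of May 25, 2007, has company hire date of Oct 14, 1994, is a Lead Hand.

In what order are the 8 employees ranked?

By classification: Nguyen, Delgado and Fontaine (Lead Hand); then Castillo, Dimitriou, Achebe, Espinoza and Yilmaz (Operator).
Nguyen, Delgado and Fontaine are each shift-lead qualified, so the next rule applies.
Among Nguyen, Delgado and Fontaine, by classification seniority date (later first): Nguyen and Delgado (May 25, 2007) before Fontaine (Jan 26, 2007).
Among Nguyen and Delgado, by company hire date (earlier first): Nguyen (Oct 14, 1994) before Delgado (Dec 25, 1996).
Castillo, Dimitriou, Achebe, Espinoza and Yilmaz are each not shift-lead qualified, so the next rule applies.
Among Castillo, Dimitriou, Achebe, Espinoza and Yilmaz, by classification seniority date (later first): Castillo (Jul 8, 2015) before Dimitriou and Achebe (Mar 16, 2012) before Espinoza and Yilmaz (Jun 17, 2011).
Among Dimitriou and Achebe, by company hire date (earlier first): Dimitriou (Jul 12, 2001) before Achebe (Aug 27, 2007).
Among Espinoza and Yilmaz, by company hire date (earlier first): Espinoza (Aug 18, 2006) before Yilmaz (Oct 19, 2010).
Full order: Nguyen, Delgado, Fontaine, Castillo, Dimitriou, Achebe, Espinoza, Yilmaz.

Nguyen, Delgado, Fontaine, Castillo, Dimitriou, Achebe, Espinoza, Yilmaz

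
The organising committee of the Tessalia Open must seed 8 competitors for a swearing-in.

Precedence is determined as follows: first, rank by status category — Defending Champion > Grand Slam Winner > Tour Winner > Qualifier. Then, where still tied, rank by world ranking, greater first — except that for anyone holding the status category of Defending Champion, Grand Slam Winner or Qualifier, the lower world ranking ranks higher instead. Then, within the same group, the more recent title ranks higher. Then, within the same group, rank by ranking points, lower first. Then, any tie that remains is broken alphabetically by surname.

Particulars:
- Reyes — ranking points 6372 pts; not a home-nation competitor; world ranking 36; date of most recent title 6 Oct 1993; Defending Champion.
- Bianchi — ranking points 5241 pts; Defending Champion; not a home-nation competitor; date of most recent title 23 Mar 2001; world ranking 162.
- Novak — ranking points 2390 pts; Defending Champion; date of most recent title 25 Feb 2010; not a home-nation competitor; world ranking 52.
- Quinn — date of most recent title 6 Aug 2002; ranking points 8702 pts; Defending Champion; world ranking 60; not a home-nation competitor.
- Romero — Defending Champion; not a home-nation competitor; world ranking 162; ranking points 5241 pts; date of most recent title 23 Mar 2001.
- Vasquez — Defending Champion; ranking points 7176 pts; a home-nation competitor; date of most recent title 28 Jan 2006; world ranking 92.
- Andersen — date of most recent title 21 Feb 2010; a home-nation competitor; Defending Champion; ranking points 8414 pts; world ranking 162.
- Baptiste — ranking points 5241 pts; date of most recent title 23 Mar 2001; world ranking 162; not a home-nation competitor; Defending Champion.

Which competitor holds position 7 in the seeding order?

By status category: Reyes, Novak, Quinn, Vasquez, Andersen, Baptiste, Bianchi and Romero (Defending Champion).
Among Reyes, Novak, Quinn, Vasquez, Andersen, Baptiste, Bianchi and Romero, by world ranking (lower first) (reversed rule for this group): Reyes (36) before Novak (52) before Quinn (60) before Vasquez (92) before Andersen, Baptiste, Bianchi and Romero (162).
Among Andersen, Baptiste, Bianchi and Romero, by date of most recent title (later first): Andersen (21 Feb 2010) before Baptiste, Bianchi and Romero (23 Mar 2001).
Baptiste, Bianchi and Romero all have ranking points 5241 pts, so the next rule applies.
Among Baptiste, Bianchi and Romero, alphabetically by surname: Baptiste before Bianchi before Romero.
Order: Reyes, Novak, Quinn, Vasquez, Andersen, Baptiste, Bianchi, Romero.

Bianchi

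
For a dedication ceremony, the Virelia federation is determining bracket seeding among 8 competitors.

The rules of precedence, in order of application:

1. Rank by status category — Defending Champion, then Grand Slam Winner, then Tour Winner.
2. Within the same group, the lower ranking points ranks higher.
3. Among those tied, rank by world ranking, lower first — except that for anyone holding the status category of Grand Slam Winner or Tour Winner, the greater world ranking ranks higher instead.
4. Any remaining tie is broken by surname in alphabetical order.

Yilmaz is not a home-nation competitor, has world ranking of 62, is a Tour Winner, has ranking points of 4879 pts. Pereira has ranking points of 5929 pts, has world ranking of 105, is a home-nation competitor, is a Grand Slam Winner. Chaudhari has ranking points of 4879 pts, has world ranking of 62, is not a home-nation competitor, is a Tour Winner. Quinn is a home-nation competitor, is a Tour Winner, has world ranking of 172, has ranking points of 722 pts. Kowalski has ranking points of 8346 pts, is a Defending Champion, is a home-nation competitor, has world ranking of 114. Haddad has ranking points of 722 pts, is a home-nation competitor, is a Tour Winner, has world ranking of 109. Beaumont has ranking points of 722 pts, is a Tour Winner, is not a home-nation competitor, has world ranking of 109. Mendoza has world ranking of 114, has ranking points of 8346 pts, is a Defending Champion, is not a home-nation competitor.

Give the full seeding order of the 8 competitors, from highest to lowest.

Kowalski, Mendoza, Pereira, Quinn, Beaumont, Haddad, Chaudhari, Yilmaz

By status category: Kowalski and Mendoza (Defending Champion); then Pereira (Grand Slam Winner); then Quinn, Beaumont, Haddad, Chaudhari and Yilmaz (Tour Winner).
Kowalski and Mendoza both have ranking points 8346 pts, so the next rule applies.
Kowalski and Mendoza both have world ranking 114, so the next rule applies.
Among Kowalski and Mendoza, alphabetically by surname: Kowalski before Mendoza.
Among Quinn, Beaumont, Haddad, Chaudhari and Yilmaz, by ranking points (lower first): Quinn, Beaumont and Haddad (722 pts) before Chaudhari and Yilmaz (4879 pts).
Among Quinn, Beaumont and Haddad, by world ranking (higher first) (reversed rule for this group): Quinn (172) before Beaumont and Haddad (109).
Among Beaumont and Haddad, alphabetically by surname: Beaumont before Haddad.
Chaudhari and Yilmaz both have world ranking 62, so the next rule applies.
Among Chaudhari and Yilmaz, alphabetically by surname: Chaudhari before Yilmaz.
Full order: Kowalski, Mendoza, Pereira, Quinn, Beaumont, Haddad, Chaudhari, Yilmaz.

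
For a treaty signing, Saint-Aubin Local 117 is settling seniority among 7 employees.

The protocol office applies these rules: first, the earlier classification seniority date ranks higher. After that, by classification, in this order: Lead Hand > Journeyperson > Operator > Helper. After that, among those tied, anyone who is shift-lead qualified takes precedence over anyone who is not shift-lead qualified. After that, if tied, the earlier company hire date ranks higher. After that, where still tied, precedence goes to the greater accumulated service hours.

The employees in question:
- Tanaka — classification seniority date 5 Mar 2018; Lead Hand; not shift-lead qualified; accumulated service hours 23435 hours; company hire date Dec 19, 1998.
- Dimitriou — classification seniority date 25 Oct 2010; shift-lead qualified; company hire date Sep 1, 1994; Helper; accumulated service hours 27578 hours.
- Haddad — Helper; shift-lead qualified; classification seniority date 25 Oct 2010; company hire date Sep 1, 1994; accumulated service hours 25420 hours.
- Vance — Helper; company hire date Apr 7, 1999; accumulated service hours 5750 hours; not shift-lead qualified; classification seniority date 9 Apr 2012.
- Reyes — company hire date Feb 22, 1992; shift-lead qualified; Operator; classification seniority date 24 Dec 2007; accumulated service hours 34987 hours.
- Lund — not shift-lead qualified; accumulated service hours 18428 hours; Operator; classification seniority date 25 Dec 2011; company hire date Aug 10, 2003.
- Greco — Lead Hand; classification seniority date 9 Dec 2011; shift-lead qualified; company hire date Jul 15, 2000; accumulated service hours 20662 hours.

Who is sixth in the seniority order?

By classification seniority date (earlier first): Reyes (24 Dec 2007); then Dimitriou and Haddad (both 25 Oct 2010); then Greco (9 Dec 2011); then Lund (25 Dec 2011); then Vance (9 Apr 2012); then Tanaka (5 Mar 2018).
Dimitriou and Haddad are each Helper, so the next rule applies.
Dimitriou and Haddad are each shift-lead qualified, so the next rule applies.
Dimitriou and Haddad both have company hire date Sep 1, 1994, so the next rule applies.
Among Dimitriou and Haddad, by accumulated service hours (higher first): Dimitriou (27578 hours) before Haddad (25420 hours).
Order: Reyes, Dimitriou, Haddad, Greco, Lund, Vance, Tanaka.

Vance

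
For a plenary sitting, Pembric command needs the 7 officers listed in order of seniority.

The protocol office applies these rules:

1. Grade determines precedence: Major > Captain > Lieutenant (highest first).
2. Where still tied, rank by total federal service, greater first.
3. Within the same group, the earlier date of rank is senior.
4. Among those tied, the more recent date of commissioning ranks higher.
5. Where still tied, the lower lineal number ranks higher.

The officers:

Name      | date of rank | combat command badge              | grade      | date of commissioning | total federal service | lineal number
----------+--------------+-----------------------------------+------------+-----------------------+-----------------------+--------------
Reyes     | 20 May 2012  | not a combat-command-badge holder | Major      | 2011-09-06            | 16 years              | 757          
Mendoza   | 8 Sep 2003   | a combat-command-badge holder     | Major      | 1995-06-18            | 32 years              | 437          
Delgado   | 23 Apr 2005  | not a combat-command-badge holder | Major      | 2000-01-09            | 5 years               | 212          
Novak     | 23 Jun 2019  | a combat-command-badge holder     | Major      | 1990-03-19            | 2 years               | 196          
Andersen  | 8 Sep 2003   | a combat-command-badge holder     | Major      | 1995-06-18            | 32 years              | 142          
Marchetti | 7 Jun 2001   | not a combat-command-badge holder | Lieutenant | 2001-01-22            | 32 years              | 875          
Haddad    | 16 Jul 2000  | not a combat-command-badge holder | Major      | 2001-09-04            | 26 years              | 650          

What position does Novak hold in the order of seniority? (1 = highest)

6

By grade: Andersen, Mendoza, Haddad, Reyes, Delgado and Novak (Major); then Marchetti (Lieutenant).
Among Andersen, Mendoza, Haddad, Reyes, Delgado and Novak, by total federal service (higher first): Andersen and Mendoza (32 years) before Haddad (26 years) before Reyes (16 years) before Delgado (5 years) before Novak (2 years).
Andersen and Mendoza both have date of rank 8 Sep 2003, so the next rule applies.
Andersen and Mendoza both have date of commissioning 1995-06-18, so the next rule applies.
Among Andersen and Mendoza, by lineal number (lower first): Andersen (142) before Mendoza (437).
Order: Andersen, Mendoza, Haddad, Reyes, Delgado, Novak, Marchetti. So position 6.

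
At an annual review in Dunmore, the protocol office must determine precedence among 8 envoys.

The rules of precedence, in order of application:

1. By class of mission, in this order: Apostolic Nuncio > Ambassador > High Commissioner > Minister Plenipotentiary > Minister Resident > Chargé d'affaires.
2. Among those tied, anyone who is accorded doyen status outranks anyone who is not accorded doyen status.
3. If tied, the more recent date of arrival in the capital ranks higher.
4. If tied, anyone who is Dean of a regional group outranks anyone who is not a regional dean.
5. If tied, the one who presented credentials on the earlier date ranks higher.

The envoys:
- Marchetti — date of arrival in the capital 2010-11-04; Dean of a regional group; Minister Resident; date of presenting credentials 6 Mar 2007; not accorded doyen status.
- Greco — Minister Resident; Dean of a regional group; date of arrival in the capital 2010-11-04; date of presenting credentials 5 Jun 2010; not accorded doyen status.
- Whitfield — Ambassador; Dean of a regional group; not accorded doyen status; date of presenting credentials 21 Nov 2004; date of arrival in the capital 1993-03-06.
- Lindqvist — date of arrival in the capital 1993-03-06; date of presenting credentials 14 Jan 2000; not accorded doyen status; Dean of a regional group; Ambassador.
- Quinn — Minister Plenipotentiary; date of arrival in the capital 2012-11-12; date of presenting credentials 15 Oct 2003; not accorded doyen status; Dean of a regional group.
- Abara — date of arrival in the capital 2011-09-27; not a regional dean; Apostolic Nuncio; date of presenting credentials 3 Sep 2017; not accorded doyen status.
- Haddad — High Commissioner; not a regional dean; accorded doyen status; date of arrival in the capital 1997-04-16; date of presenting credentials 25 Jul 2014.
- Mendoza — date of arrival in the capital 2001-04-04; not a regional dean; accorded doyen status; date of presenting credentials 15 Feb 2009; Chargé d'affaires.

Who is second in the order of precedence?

By class of mission: Abara (Apostolic Nuncio); then Lindqvist and Whitfield (Ambassador); then Haddad (High Commissioner); then Quinn (Minister Plenipotentiary); then Marchetti and Greco (Minister Resident); then Mendoza (Chargé d'affaires).
Lindqvist and Whitfield are each not accorded doyen status, so the next rule applies.
Lindqvist and Whitfield both have date of arrival in the capital 1993-03-06, so the next rule applies.
Lindqvist and Whitfield are each Dean of a regional group, so the next rule applies.
Among Lindqvist and Whitfield, by date of presenting credentials (earlier first): Lindqvist (14 Jan 2000) before Whitfield (21 Nov 2004).
Marchetti and Greco are each not accorded doyen status, so the next rule applies.
Marchetti and Greco both have date of arrival in the capital 2010-11-04, so the next rule applies.
Marchetti and Greco are each Dean of a regional group, so the next rule applies.
Among Marchetti and Greco, by date of presenting credentials (earlier first): Marchetti (6 Mar 2007) before Greco (5 Jun 2010).
Order: Abara, Lindqvist, Whitfield, Haddad, Quinn, Marchetti, Greco, Mendoza.

Lindqvist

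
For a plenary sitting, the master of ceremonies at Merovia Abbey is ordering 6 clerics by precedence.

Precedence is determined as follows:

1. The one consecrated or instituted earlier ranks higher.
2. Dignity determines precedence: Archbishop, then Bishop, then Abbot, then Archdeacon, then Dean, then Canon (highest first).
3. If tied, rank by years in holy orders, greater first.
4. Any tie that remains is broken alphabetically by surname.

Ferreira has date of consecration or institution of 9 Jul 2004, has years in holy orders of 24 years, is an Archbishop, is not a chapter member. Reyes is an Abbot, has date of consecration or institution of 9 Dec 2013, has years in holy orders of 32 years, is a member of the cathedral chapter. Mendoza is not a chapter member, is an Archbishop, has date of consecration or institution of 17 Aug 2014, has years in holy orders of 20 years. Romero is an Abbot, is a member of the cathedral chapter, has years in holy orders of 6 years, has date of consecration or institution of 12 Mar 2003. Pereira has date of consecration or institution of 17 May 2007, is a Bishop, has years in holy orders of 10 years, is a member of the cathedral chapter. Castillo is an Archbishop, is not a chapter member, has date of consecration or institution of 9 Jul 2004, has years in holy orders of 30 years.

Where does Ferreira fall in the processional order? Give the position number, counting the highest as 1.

By date of consecration or institution (earlier first): Romero (12 Mar 2003); then Castillo and Ferreira (both 9 Jul 2004); then Pereira (17 May 2007); then Reyes (9 Dec 2013); then Mendoza (17 Aug 2014).
Castillo and Ferreira are each Archbishop, so the next rule applies.
Among Castillo and Ferreira, by years in holy orders (higher first): Castillo (30 years) before Ferreira (24 years).
Order: Romero, Castillo, Ferreira, Pereira, Reyes, Mendoza. So position 3.

3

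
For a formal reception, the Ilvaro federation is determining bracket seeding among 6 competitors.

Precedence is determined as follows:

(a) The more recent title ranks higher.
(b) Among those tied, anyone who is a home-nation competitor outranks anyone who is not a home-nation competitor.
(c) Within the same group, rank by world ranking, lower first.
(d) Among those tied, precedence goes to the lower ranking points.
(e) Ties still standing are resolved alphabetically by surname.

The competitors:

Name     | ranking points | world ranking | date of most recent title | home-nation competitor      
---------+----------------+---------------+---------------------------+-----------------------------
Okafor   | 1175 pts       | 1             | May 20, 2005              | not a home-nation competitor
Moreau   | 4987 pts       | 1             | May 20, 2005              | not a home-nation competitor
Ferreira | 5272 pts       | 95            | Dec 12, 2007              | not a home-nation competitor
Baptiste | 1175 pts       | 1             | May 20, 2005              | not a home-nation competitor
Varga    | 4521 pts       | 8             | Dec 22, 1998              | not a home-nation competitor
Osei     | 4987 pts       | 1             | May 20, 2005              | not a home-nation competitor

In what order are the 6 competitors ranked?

Ferreira, Baptiste, Okafor, Moreau, Osei, Varga

By date of most recent title (later first): Ferreira (Dec 12, 2007); then Baptiste, Okafor, Moreau and Osei (each May 20, 2005); then Varga (Dec 22, 1998).
Baptiste, Okafor, Moreau and Osei are each not a home-nation competitor, so the next rule applies.
Baptiste, Okafor, Moreau and Osei all have world ranking 1, so the next rule applies.
Among Baptiste, Okafor, Moreau and Osei, by ranking points (lower first): Baptiste and Okafor (1175 pts) before Moreau and Osei (4987 pts).
Among Baptiste and Okafor, alphabetically by surname: Baptiste before Okafor.
Among Moreau and Osei, alphabetically by surname: Moreau before Osei.
Full order: Ferreira, Baptiste, Okafor, Moreau, Osei, Varga.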